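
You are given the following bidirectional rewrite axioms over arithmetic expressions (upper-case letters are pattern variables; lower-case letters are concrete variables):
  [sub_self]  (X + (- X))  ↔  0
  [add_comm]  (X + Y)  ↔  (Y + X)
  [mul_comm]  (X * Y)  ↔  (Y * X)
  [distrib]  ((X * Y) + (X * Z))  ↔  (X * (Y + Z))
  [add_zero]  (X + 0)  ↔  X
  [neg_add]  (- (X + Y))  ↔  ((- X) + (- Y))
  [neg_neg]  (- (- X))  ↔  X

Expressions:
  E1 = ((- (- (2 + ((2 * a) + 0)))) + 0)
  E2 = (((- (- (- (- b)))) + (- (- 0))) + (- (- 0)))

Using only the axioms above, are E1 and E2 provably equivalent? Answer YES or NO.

The axioms are sound identities: if E1 ↔* E2 then E1 and E2 evaluate identically under any assignment.
Under a=0, b=0: E1 evaluates to 2, E2 to 0. Distinct ⇒ no rewrite sequence connects them.

NO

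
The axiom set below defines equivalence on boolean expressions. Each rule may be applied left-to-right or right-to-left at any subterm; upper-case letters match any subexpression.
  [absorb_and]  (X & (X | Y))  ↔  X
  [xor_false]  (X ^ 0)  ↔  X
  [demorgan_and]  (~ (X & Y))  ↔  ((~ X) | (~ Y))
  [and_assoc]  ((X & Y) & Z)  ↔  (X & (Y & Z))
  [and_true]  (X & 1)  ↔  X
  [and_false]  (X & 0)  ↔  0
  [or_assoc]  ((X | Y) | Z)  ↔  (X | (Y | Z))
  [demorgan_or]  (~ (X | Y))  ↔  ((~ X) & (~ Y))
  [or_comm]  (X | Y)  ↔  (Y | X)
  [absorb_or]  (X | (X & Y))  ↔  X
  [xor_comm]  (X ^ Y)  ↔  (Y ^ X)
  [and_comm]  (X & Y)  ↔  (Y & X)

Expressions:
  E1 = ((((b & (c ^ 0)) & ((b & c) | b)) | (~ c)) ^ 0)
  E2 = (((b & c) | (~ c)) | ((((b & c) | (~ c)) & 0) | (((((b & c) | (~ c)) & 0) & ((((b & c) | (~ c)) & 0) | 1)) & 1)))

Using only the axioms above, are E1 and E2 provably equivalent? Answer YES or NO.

YES

(1) (c ^ 0)  =[xor_false →]=  c    ⊢ ((((b & c) & ((b & c) | b)) | (~ c)) ^ 0)
(2) ((b & c) & ((b & c) | b))  =[absorb_and →]=  (b & c)    ⊢ (((b & c) | (~ c)) ^ 0)
(3) (((b & c) | (~ c)) ^ 0)  =[xor_false →]=  ((b & c) | (~ c))
(4) ((b & c) | (~ c))  =[absorb_or ←]=  (((b & c) | (~ c)) | (((b & c) | (~ c)) & 0))
(5) (((b & c) | (~ c)) & 0)  =[absorb_or ←]=  ((((b & c) | (~ c)) & 0) | ((((b & c) | (~ c)) & 0) & 1))    ⊢ (((b & c) | (~ c)) | ((((b & c) | (~ c)) & 0) | ((((b & c) | (~ c)) & 0) & 1)))
(6) (((b & c) | (~ c)) & 0)  =[absorb_and ←]=  ((((b & c) | (~ c)) & 0) & ((((b & c) | (~ c)) & 0) | 1))    ⊢ E2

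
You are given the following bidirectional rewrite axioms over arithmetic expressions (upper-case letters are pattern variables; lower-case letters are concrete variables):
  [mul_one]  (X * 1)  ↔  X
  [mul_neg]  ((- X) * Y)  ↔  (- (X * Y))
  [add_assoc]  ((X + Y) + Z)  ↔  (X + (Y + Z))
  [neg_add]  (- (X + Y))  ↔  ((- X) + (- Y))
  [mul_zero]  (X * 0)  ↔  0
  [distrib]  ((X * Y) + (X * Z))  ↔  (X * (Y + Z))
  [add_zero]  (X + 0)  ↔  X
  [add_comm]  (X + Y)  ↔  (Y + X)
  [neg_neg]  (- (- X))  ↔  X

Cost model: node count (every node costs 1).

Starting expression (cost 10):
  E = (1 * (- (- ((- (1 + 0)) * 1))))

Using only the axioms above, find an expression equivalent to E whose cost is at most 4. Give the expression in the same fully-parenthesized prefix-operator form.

step 1: neg_neg (→) rewrites (- (- ((- (1 + 0)) * 1))) into ((- (1 + 0)) * 1), now (1 * ((- (1 + 0)) * 1))
step 2: add_zero (→) rewrites (1 + 0) into 1, now (1 * ((- 1) * 1))
step 3: mul_one (→) rewrites ((- 1) * 1) into (- 1), reaching cost 4 (bound 4)

(1 * (- 1))   [cost 4]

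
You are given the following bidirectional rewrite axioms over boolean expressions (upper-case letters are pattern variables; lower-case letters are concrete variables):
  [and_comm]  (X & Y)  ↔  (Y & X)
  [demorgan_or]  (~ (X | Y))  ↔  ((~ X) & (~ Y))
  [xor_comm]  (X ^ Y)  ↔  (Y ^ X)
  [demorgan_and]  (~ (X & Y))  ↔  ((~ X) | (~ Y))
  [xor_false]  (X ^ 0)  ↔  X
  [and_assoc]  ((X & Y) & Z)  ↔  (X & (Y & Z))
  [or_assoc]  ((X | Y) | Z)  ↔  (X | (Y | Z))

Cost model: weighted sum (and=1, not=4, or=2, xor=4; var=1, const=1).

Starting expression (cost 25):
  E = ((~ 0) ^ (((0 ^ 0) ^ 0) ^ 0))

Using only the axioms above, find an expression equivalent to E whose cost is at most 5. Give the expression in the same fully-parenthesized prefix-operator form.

(~ 0)   [cost 5]

1. [xor_false →] (((0 ^ 0) ^ 0) ^ 0)  →  ((0 ^ 0) ^ 0);  E = ((~ 0) ^ ((0 ^ 0) ^ 0))
2. [xor_false →] (0 ^ 0)  →  0;  E = ((~ 0) ^ (0 ^ 0))
3. [xor_false →] (0 ^ 0)  →  0;  E = ((~ 0) ^ 0)
4. [xor_false →] ((~ 0) ^ 0)  →  (~ 0);  cost 5 ≤ 5, done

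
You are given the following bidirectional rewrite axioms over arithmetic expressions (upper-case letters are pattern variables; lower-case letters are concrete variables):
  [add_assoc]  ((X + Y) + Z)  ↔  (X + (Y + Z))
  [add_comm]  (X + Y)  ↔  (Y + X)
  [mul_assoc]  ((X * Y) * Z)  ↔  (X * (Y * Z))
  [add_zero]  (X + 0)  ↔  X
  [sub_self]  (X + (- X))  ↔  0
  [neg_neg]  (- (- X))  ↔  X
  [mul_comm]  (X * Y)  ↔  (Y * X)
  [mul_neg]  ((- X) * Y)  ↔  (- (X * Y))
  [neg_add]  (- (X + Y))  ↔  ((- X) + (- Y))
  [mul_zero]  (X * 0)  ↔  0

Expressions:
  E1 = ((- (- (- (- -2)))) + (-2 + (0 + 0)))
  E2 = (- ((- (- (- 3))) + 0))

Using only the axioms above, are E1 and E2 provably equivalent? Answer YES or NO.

Every axiom is a valid identity, so a rewrite proof would force E1 and E2 to agree under every assignment.
At the empty assignment (no variables occur): E1 = -4 but E2 = 3; they differ, so no derivation exists.

NO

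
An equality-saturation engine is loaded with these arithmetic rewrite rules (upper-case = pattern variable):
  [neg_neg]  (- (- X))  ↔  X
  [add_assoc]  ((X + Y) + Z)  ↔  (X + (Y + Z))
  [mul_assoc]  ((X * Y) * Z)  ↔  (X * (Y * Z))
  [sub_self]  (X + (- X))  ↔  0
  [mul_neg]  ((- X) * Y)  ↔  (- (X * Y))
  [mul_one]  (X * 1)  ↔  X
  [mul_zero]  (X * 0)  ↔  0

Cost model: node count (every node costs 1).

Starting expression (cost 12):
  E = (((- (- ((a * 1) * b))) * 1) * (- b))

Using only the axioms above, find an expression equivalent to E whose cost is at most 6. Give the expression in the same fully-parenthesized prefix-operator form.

step 1: neg_neg (→) rewrites (- (- ((a * 1) * b))) into ((a * 1) * b), now ((((a * 1) * b) * 1) * (- b))
step 2: mul_one (→) rewrites (((a * 1) * b) * 1) into ((a * 1) * b), now (((a * 1) * b) * (- b))
step 3: mul_one (→) rewrites (a * 1) into a, reaching cost 6 (bound 6)

((a * b) * (- b))   [cost 6]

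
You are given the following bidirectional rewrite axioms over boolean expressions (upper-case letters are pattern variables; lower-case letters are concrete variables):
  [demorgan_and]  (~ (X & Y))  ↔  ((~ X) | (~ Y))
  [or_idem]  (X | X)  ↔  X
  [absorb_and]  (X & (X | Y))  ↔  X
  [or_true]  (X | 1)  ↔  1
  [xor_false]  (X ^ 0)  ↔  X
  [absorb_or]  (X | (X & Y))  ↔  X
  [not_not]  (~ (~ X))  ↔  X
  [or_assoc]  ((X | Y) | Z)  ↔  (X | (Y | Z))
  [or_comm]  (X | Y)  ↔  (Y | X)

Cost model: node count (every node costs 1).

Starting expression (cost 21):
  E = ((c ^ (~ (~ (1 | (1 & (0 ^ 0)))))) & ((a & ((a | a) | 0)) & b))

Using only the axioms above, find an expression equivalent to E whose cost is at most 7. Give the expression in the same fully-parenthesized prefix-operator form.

((c ^ 1) & (a & b))   [cost 7]

(1) (~ (~ (1 | (1 & (0 ^ 0)))))  =[not_not →]=  (1 | (1 & (0 ^ 0)))    ⊢ ((c ^ (1 | (1 & (0 ^ 0)))) & ((a & ((a | a) | 0)) & b))
(2) (a | a)  =[or_idem →]=  a    ⊢ ((c ^ (1 | (1 & (0 ^ 0)))) & ((a & (a | 0)) & b))
(3) (0 ^ 0)  =[xor_false →]=  0    ⊢ ((c ^ (1 | (1 & 0))) & ((a & (a | 0)) & b))
(4) (a & (a | 0))  =[absorb_and →]=  a    ⊢ ((c ^ (1 | (1 & 0))) & (a & b))
(5) (1 | (1 & 0))  =[absorb_or →]=  1    ⊢ cost 7, within 7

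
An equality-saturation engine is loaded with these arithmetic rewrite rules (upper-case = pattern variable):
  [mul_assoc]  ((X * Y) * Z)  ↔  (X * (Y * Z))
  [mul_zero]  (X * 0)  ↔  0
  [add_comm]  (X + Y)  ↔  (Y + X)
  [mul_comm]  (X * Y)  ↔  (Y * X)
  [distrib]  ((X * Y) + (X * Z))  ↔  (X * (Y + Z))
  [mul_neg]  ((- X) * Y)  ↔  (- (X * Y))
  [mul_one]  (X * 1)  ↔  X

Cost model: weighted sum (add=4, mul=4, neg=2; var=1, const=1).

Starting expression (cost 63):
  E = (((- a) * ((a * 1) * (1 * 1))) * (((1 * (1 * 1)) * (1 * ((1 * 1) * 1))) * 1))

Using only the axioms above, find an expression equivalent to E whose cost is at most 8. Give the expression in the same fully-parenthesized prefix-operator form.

(a * (- a))   [cost 8]

(1) ((1 * 1) * 1)  =[mul_one →]=  (1 * 1)    ⊢ (((- a) * ((a * 1) * (1 * 1))) * (((1 * (1 * 1)) * (1 * (1 * 1))) * 1))
(2) (1 * 1)  =[mul_one →]=  1    ⊢ (((- a) * ((a * 1) * (1 * 1))) * (((1 * (1 * 1)) * (1 * 1)) * 1))
(3) (1 * 1)  =[mul_one →]=  1    ⊢ (((- a) * ((a * 1) * 1)) * (((1 * (1 * 1)) * (1 * 1)) * 1))
(4) (a * 1)  =[mul_one →]=  a    ⊢ (((- a) * (a * 1)) * (((1 * (1 * 1)) * (1 * 1)) * 1))
(5) (1 * 1)  =[mul_one →]=  1    ⊢ (((- a) * (a * 1)) * (((1 * 1) * (1 * 1)) * 1))
(6) (a * 1)  =[mul_one →]=  a    ⊢ (((- a) * a) * (((1 * 1) * (1 * 1)) * 1))
(7) (1 * 1)  =[mul_one →]=  1    ⊢ (((- a) * a) * (((1 * 1) * 1) * 1))
(8) ((1 * 1) * 1)  =[mul_one →]=  (1 * 1)    ⊢ (((- a) * a) * ((1 * 1) * 1))
(9) (1 * 1)  =[mul_one →]=  1    ⊢ (((- a) * a) * (1 * 1))
(10) (((- a) * a) * (1 * 1))  =[mul_assoc →]=  ((- a) * (a * (1 * 1)))
(11) ((- a) * (a * (1 * 1)))  =[mul_comm →]=  ((a * (1 * 1)) * (- a))
(12) (1 * 1)  =[mul_one →]=  1    ⊢ ((a * 1) * (- a))
(13) (a * 1)  =[mul_one →]=  a    ⊢ cost 8, within 8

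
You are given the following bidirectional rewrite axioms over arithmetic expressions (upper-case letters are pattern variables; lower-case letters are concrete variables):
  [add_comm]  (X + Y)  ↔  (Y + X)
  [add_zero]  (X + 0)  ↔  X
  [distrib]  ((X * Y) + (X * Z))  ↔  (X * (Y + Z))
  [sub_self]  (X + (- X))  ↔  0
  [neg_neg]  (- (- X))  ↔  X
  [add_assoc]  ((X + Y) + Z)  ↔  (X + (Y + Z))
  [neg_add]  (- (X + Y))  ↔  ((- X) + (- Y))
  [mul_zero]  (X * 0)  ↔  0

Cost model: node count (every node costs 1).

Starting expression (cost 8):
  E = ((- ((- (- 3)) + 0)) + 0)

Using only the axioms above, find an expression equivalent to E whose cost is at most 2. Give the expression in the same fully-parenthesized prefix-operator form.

(1) ((- (- 3)) + 0)  =[add_zero →]=  (- (- 3))    ⊢ ((- (- (- 3))) + 0)
(2) (- (- 3))  =[neg_neg →]=  3    ⊢ ((- 3) + 0)
(3) ((- 3) + 0)  =[add_zero →]=  (- 3)    ⊢ cost 2, within 2

(- 3)   [cost 2]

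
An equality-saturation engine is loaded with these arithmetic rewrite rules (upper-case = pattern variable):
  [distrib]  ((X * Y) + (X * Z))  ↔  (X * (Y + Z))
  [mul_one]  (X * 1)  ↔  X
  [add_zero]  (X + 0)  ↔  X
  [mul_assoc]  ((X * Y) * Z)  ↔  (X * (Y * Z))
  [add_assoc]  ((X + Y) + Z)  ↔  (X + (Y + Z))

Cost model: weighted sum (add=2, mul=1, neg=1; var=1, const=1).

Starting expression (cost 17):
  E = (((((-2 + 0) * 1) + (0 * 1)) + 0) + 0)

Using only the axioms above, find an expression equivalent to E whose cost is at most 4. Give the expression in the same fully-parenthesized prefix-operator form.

(-2 + 0)   [cost 4]

(1) (((((-2 + 0) * 1) + (0 * 1)) + 0) + 0)  =[add_zero →]=  ((((-2 + 0) * 1) + (0 * 1)) + 0)
(2) (-2 + 0)  =[add_zero →]=  -2    ⊢ (((-2 * 1) + (0 * 1)) + 0)
(3) (-2 * 1)  =[mul_one →]=  -2    ⊢ ((-2 + (0 * 1)) + 0)
(4) (0 * 1)  =[mul_one →]=  0    ⊢ ((-2 + 0) + 0)
(5) (-2 + 0)  =[add_zero →]=  -2    ⊢ cost 4, within 4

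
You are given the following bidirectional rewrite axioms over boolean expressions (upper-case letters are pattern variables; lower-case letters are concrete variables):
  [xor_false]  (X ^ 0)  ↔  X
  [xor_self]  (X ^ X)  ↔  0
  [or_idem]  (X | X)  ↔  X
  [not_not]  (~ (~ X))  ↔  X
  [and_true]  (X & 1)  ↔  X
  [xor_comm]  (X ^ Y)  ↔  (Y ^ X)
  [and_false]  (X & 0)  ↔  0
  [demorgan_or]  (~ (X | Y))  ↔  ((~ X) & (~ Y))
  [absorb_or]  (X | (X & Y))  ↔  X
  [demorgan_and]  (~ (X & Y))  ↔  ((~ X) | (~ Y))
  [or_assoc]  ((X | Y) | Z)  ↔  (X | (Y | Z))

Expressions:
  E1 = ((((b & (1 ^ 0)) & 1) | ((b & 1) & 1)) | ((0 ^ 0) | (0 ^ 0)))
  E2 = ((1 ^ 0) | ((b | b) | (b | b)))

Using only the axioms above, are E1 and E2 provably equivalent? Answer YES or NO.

NO

Every axiom is a valid identity, so a rewrite proof would force E1 and E2 to agree under every assignment.
At b=0: E1 = 0 but E2 = 1; they differ, so no derivation exists.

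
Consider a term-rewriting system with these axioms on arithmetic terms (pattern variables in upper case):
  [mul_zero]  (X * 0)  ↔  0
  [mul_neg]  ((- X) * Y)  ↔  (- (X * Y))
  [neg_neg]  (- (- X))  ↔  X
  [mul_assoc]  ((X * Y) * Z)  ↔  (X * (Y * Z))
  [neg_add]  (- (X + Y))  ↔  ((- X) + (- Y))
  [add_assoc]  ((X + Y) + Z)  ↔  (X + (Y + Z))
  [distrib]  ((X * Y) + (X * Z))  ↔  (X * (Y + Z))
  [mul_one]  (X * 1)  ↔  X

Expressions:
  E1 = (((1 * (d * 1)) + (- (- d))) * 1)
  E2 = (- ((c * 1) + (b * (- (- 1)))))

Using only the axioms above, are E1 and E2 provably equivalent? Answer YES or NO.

All listed rules preserve value, hence provable equivalence implies equal values everywhere; look for a separating assignment.
b=0, c=0, d=1 gives E1 ↦ 2, E2 ↦ 0; values differ ⇒ not provably equivalent.

NO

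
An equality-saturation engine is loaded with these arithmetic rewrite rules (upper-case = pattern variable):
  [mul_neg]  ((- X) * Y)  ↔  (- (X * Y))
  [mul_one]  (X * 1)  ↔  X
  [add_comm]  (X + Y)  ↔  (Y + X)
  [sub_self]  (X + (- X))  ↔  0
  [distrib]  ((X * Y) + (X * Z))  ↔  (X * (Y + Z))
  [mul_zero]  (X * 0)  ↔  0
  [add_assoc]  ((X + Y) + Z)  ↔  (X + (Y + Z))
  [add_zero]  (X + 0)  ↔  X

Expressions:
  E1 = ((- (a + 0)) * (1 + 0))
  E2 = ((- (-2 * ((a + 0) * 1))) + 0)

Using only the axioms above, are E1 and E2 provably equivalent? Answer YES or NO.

All listed rules preserve value, hence provable equivalence implies equal values everywhere; look for a separating assignment.
a=1 gives E1 ↦ -1, E2 ↦ 2; values differ ⇒ not provably equivalent.

NO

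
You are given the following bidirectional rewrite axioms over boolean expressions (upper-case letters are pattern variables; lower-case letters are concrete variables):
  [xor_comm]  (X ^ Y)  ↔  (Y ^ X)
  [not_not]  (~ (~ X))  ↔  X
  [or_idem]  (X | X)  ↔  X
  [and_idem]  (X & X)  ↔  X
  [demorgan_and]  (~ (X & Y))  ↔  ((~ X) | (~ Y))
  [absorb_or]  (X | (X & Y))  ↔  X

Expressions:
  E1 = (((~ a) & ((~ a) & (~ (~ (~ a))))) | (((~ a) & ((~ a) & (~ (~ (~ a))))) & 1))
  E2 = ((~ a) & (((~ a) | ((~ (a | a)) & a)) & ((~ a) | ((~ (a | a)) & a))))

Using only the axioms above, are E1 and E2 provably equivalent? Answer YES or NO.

(1) (((~ a) & ((~ a) & (~ (~ (~ a))))) | (((~ a) & ((~ a) & (~ (~ (~ a))))) & 1))  =[absorb_or →]=  ((~ a) & ((~ a) & (~ (~ (~ a)))))
(2) (~ (~ (~ a)))  =[not_not →]=  (~ a)    ⊢ ((~ a) & ((~ a) & (~ a)))
(3) ((~ a) & (~ a))  =[and_idem →]=  (~ a)    ⊢ ((~ a) & (~ a))
(4) (~ a)  =[absorb_or ←]=  ((~ a) | ((~ a) & a))    ⊢ ((~ a) & ((~ a) | ((~ a) & a)))
(5) a  =[or_idem ←]=  (a | a)    ⊢ ((~ a) & ((~ a) | ((~ (a | a)) & a)))
(6) ((~ a) | ((~ (a | a)) & a))  =[and_idem ←]=  (((~ a) | ((~ (a | a)) & a)) & ((~ a) | ((~ (a | a)) & a)))    ⊢ E2

YES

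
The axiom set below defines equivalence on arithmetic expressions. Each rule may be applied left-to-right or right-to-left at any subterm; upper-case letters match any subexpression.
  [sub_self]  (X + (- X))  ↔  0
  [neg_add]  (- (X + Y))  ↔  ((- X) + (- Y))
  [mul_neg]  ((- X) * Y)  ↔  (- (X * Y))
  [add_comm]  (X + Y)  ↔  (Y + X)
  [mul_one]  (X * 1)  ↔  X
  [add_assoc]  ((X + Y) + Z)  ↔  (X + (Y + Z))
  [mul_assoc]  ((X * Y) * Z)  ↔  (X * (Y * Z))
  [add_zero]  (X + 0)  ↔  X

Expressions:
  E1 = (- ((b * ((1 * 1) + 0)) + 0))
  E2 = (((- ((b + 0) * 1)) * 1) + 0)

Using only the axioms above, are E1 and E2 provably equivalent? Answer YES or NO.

step 1: add_zero (→) rewrites ((1 * 1) + 0) into (1 * 1), now (- ((b * (1 * 1)) + 0))
step 2: mul_one (→) rewrites (1 * 1) into 1, now (- ((b * 1) + 0))
step 3: mul_one (→) rewrites (b * 1) into b, now (- (b + 0))
step 4: add_zero (→) rewrites (b + 0) into b, now (- b)
step 5: add_zero (←) rewrites (- b) into ((- b) + 0)
step 6: mul_one (←) rewrites (- b) into ((- b) * 1), now (((- b) * 1) + 0)
step 7: mul_one (←) rewrites b into (b * 1), now (((- (b * 1)) * 1) + 0)
step 8: add_zero (←) rewrites b into (b + 0), which is E2

YES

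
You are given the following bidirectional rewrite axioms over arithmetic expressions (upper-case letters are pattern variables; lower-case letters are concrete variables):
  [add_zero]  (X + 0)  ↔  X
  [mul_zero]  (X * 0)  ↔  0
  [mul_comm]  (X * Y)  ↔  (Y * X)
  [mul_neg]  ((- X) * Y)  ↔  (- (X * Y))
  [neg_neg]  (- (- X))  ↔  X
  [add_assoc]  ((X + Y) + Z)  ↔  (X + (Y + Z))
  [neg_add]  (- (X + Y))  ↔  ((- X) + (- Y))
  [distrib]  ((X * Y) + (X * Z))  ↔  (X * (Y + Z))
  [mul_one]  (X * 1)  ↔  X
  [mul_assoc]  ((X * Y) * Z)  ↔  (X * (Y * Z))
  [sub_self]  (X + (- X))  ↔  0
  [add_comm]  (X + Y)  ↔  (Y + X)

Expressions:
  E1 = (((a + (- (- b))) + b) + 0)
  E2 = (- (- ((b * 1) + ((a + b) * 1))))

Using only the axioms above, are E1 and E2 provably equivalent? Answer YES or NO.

step 1: add_zero (→) rewrites (((a + (- (- b))) + b) + 0) into ((a + (- (- b))) + b)
step 2: add_comm (→) rewrites ((a + (- (- b))) + b) into (b + (a + (- (- b))))
step 3: neg_neg (→) rewrites (- (- b)) into b, now (b + (a + b))
step 4: neg_neg (←) rewrites (b + (a + b)) into (- (- (b + (a + b))))
step 5: mul_one (←) rewrites (a + b) into ((a + b) * 1), now (- (- (b + ((a + b) * 1))))
step 6: mul_one (←) rewrites b into (b * 1), which is E2

YES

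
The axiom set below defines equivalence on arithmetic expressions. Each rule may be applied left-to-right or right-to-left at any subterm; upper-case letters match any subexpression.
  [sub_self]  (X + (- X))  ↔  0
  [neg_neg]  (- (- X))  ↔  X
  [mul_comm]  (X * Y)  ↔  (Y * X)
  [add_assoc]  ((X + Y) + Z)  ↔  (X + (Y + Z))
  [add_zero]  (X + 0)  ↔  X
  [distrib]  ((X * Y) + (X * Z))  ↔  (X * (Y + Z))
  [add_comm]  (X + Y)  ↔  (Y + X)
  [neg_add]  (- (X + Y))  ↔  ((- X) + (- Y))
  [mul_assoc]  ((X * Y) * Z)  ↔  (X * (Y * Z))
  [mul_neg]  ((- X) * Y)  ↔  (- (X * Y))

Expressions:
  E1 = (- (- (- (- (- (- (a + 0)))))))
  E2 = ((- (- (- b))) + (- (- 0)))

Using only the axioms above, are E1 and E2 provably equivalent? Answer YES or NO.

Every axiom is a valid identity, so a rewrite proof would force E1 and E2 to agree under every assignment.
At a=0, b=1: E1 = 0 but E2 = -1; they differ, so no derivation exists.

NO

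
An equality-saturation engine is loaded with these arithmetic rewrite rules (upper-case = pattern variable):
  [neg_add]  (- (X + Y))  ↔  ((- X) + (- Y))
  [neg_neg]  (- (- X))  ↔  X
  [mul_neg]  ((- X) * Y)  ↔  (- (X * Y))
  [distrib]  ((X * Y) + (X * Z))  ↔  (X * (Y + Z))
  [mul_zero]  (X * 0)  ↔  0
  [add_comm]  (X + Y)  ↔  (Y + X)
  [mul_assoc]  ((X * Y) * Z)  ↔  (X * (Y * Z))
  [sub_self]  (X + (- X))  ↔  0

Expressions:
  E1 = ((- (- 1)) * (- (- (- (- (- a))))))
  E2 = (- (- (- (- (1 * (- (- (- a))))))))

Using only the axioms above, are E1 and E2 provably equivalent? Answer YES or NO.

YES

1. [neg_neg →] (- (- 1))  →  1;  E1 = (1 * (- (- (- (- (- a))))))
2. [neg_neg →] (- (- (- (- a))))  →  (- (- a));  E1 = (1 * (- (- (- a))))
3. [neg_neg ←] (1 * (- (- (- a))))  →  (- (- (1 * (- (- (- a))))))
4. [neg_neg ←] (- (1 * (- (- (- a)))))  →  (- (- (- (1 * (- (- (- a)))))));  this is E2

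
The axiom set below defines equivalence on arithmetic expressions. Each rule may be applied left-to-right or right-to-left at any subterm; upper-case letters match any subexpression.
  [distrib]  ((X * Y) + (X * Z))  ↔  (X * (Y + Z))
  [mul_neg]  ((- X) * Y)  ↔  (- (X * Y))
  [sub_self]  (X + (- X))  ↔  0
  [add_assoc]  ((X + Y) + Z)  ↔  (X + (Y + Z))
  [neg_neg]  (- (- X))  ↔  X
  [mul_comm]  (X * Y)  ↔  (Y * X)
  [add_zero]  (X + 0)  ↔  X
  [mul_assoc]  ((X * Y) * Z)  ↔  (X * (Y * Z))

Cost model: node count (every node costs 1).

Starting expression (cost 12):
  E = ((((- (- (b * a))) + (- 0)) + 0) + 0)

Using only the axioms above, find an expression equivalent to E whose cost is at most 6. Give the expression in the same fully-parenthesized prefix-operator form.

((b * a) + (- 0))   [cost 6]

1. [add_zero →] (((- (- (b * a))) + (- 0)) + 0)  →  ((- (- (b * a))) + (- 0));  E = (((- (- (b * a))) + (- 0)) + 0)
2. [neg_neg →] (- (- (b * a)))  →  (b * a);  E = (((b * a) + (- 0)) + 0)
3. [add_zero →] (((b * a) + (- 0)) + 0)  →  ((b * a) + (- 0));  cost 6 ≤ 6, done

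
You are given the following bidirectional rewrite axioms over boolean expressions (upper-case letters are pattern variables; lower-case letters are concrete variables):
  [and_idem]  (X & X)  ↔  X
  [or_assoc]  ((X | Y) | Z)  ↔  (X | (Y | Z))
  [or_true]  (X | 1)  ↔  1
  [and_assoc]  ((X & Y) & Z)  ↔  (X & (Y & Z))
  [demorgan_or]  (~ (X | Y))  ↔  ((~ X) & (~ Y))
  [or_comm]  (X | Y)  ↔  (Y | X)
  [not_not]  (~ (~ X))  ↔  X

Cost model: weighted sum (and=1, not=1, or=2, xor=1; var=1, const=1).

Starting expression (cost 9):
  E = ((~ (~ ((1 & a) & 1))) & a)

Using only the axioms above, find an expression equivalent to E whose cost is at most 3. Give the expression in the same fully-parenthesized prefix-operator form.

1. [not_not →] (~ (~ ((1 & a) & 1)))  →  ((1 & a) & 1);  E = (((1 & a) & 1) & a)
2. [and_assoc →] (((1 & a) & 1) & a)  →  ((1 & a) & (1 & a))
3. [and_idem →] ((1 & a) & (1 & a))  →  (1 & a);  cost 3 ≤ 3, done

(1 & a)   [cost 3]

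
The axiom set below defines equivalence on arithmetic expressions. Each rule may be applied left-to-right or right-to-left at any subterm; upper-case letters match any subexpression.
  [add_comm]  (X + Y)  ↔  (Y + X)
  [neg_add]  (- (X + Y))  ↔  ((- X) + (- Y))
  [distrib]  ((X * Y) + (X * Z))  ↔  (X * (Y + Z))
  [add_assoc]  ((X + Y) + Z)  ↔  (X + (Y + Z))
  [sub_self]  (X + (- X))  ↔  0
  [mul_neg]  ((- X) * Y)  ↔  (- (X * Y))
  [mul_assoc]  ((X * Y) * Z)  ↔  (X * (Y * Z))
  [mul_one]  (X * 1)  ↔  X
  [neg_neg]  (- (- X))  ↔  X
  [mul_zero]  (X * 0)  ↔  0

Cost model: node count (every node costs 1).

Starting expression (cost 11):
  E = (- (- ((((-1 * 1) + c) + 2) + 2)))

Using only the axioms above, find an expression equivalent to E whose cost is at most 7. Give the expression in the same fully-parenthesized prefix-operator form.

((-1 + c) + (2 + 2))   [cost 7]

1. [neg_neg →] (- (- ((((-1 * 1) + c) + 2) + 2)))  →  ((((-1 * 1) + c) + 2) + 2)
2. [add_assoc →] ((((-1 * 1) + c) + 2) + 2)  →  (((-1 * 1) + c) + (2 + 2))
3. [mul_one →] (-1 * 1)  →  -1;  cost 7 ≤ 7, done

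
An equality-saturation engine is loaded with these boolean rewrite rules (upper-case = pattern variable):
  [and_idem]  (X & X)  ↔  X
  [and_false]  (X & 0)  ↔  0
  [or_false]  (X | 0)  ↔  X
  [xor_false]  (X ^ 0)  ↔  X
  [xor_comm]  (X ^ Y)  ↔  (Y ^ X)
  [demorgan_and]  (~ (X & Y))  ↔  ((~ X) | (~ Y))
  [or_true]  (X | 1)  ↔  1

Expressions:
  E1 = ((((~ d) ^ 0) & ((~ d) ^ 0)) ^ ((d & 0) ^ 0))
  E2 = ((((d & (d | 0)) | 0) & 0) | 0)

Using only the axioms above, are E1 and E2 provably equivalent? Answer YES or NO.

NO

Every axiom is a valid identity, so a rewrite proof would force E1 and E2 to agree under every assignment.
At d=0: E1 = 1 but E2 = 0; they differ, so no derivation exists.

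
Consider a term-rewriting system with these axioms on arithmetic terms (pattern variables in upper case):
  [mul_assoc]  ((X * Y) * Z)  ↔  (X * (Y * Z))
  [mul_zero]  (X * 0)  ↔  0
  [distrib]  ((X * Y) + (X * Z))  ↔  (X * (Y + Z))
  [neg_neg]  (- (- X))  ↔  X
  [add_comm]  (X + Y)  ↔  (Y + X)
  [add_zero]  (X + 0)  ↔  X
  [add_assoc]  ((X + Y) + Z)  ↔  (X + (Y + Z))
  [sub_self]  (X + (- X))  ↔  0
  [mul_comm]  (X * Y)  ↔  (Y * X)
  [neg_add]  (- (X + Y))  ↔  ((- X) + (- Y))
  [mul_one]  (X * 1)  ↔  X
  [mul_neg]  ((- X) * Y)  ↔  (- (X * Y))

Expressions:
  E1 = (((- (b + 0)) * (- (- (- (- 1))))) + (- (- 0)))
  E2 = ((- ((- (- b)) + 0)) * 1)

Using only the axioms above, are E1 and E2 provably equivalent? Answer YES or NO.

YES

1. [neg_neg →] (- (- (- (- 1))))  →  (- (- 1));  E1 = (((- (b + 0)) * (- (- 1))) + (- (- 0)))
2. [neg_neg →] (- (- 0))  →  0;  E1 = (((- (b + 0)) * (- (- 1))) + 0)
3. [neg_neg →] (- (- 1))  →  1;  E1 = (((- (b + 0)) * 1) + 0)
4. [add_zero →] (((- (b + 0)) * 1) + 0)  →  ((- (b + 0)) * 1)
5. [add_zero →] (b + 0)  →  b;  E1 = ((- b) * 1)
6. [neg_neg ←] (- b)  →  (- (- (- b)));  E1 = ((- (- (- b))) * 1)
7. [add_zero ←] (- (- b))  →  ((- (- b)) + 0);  this is E2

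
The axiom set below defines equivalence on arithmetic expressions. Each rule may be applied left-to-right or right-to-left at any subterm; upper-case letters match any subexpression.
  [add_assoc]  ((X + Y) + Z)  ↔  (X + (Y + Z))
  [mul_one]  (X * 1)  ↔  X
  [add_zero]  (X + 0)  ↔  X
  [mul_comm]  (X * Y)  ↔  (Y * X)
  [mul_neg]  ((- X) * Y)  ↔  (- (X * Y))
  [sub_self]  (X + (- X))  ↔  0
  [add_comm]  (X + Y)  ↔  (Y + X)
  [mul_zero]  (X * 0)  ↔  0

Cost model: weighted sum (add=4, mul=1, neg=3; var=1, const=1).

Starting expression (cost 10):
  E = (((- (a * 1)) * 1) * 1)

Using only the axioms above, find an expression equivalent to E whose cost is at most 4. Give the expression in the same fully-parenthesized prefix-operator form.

1. [mul_one →] (a * 1)  →  a;  E = (((- a) * 1) * 1)
2. [mul_one →] ((- a) * 1)  →  (- a);  E = ((- a) * 1)
3. [mul_one →] ((- a) * 1)  →  (- a);  cost 4 ≤ 4, done

(- a)   [cost 4]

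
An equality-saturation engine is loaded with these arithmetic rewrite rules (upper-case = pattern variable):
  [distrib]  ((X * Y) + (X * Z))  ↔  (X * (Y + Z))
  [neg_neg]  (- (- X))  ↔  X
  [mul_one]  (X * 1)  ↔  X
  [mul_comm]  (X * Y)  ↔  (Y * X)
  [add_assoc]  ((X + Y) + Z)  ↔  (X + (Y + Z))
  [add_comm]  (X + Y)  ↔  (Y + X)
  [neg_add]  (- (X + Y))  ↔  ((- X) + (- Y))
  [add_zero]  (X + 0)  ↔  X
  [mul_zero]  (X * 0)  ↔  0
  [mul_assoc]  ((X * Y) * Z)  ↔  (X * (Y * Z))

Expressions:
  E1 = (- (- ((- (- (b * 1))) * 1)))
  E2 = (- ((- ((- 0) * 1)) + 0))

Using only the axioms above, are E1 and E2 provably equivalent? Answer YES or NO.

NO

Every axiom is a valid identity, so a rewrite proof would force E1 and E2 to agree under every assignment.
At b=1: E1 = 1 but E2 = 0; they differ, so no derivation exists.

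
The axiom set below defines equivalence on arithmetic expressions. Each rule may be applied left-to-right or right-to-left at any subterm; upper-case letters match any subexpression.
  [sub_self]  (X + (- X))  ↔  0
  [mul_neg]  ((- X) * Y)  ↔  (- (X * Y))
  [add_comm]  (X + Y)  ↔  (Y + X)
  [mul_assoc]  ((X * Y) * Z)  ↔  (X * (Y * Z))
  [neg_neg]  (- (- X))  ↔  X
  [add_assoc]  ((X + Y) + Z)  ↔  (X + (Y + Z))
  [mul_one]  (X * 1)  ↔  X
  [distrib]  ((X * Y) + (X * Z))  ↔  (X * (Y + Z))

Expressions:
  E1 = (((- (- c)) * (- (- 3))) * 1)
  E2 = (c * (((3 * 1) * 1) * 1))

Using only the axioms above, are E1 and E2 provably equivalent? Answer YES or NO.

YES

step 1: neg_neg (→) rewrites (- (- c)) into c, now ((c * (- (- 3))) * 1)
step 2: neg_neg (→) rewrites (- (- 3)) into 3, now ((c * 3) * 1)
step 3: mul_one (→) rewrites ((c * 3) * 1) into (c * 3)
step 4: mul_one (←) rewrites 3 into (3 * 1), now (c * (3 * 1))
step 5: mul_one (←) rewrites 3 into (3 * 1), now (c * ((3 * 1) * 1))
step 6: mul_one (←) rewrites (3 * 1) into ((3 * 1) * 1), which is E2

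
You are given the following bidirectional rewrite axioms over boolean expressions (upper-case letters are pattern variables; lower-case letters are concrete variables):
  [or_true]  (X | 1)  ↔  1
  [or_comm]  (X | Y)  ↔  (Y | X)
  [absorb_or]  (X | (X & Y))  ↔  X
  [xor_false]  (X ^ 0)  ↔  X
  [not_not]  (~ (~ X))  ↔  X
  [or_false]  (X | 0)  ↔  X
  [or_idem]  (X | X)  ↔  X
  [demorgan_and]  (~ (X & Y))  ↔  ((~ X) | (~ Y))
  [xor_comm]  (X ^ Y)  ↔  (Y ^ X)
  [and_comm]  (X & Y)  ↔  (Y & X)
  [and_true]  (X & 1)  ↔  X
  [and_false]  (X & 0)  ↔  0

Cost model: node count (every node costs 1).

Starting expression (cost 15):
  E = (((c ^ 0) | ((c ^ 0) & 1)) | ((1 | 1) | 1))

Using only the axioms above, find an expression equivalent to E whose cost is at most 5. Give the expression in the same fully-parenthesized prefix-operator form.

1. [absorb_or →] ((c ^ 0) | ((c ^ 0) & 1))  →  (c ^ 0);  E = ((c ^ 0) | ((1 | 1) | 1))
2. [or_idem →] (1 | 1)  →  1;  E = ((c ^ 0) | (1 | 1))
3. [xor_false →] (c ^ 0)  →  c;  cost 5 ≤ 5, done

(c | (1 | 1))   [cost 5]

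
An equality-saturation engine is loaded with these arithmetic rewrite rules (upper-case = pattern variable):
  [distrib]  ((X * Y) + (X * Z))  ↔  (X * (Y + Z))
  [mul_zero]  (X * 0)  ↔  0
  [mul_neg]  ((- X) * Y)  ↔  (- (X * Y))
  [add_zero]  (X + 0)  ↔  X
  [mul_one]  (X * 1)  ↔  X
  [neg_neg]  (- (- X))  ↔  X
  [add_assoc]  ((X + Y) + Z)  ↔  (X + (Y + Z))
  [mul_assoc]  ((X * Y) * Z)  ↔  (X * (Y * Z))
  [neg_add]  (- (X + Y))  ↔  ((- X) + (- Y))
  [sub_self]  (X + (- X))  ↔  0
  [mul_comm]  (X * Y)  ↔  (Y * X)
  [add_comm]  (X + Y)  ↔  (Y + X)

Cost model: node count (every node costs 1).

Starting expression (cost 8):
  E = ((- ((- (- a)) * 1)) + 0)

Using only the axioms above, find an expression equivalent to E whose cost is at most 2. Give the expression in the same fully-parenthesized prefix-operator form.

step 1: add_zero (→) rewrites ((- ((- (- a)) * 1)) + 0) into (- ((- (- a)) * 1))
step 2: neg_neg (→) rewrites (- (- a)) into a, now (- (a * 1))
step 3: mul_one (→) rewrites (a * 1) into a, reaching cost 2 (bound 2)

(- a)   [cost 2]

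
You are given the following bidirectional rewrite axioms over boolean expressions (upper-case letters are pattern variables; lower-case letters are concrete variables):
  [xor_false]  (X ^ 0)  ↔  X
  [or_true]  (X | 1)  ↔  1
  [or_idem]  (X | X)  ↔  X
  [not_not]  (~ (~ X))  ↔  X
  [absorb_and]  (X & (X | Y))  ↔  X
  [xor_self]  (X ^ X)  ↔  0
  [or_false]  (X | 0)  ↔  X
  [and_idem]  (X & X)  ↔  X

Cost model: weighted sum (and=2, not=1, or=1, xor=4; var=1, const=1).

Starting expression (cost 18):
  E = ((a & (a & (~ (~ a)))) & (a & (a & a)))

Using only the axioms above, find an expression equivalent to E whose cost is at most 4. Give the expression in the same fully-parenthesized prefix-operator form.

step 1: not_not (→) rewrites (~ (~ a)) into a, now ((a & (a & a)) & (a & (a & a)))
step 2: and_idem (→) rewrites ((a & (a & a)) & (a & (a & a))) into (a & (a & a))
step 3: and_idem (→) rewrites (a & a) into a, reaching cost 4 (bound 4)

(a & a)   [cost 4]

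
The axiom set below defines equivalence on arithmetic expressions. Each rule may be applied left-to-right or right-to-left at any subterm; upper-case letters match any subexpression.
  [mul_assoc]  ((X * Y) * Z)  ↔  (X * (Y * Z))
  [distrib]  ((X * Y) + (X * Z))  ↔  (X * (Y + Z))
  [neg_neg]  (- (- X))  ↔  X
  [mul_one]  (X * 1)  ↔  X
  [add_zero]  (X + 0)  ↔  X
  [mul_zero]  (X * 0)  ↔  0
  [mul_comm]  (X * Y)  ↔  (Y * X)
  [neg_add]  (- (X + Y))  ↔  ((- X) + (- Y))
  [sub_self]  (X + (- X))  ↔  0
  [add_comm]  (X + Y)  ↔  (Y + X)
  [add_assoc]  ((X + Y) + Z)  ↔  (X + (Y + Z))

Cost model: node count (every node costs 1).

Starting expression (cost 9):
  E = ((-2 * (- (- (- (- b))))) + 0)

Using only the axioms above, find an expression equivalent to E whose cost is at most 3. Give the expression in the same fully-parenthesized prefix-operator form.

step 1: neg_neg (→) rewrites (- (- (- (- b)))) into (- (- b)), now ((-2 * (- (- b))) + 0)
step 2: add_zero (→) rewrites ((-2 * (- (- b))) + 0) into (-2 * (- (- b)))
step 3: neg_neg (→) rewrites (- (- b)) into b, reaching cost 3 (bound 3)

(-2 * b)   [cost 3]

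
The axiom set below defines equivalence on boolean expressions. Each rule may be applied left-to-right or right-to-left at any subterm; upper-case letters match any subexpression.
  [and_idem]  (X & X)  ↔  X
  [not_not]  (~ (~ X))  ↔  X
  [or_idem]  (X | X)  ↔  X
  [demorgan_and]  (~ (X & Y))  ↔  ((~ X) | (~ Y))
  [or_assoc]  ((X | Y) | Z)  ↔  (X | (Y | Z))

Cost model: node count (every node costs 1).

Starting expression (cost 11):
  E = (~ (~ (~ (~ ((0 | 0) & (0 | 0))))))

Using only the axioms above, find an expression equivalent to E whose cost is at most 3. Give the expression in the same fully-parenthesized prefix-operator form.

(0 | 0)   [cost 3]

step 1: not_not (→) rewrites (~ (~ (~ (~ ((0 | 0) & (0 | 0)))))) into (~ (~ ((0 | 0) & (0 | 0))))
step 2: and_idem (→) rewrites ((0 | 0) & (0 | 0)) into (0 | 0), now (~ (~ (0 | 0)))
step 3: not_not (→) rewrites (~ (~ (0 | 0))) into (0 | 0), reaching cost 3 (bound 3)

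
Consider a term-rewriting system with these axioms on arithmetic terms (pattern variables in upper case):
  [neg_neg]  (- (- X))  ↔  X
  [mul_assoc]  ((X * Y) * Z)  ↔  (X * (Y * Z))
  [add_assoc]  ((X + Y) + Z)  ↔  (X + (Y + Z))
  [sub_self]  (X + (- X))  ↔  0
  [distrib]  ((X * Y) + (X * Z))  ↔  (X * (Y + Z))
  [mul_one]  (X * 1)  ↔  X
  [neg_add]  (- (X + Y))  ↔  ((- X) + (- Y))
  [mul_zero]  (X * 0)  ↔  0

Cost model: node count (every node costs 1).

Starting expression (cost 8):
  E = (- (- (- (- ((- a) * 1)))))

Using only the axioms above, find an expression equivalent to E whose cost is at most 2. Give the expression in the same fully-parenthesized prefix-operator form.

step 1: neg_neg (→) rewrites (- (- (- ((- a) * 1)))) into (- ((- a) * 1)), now (- (- ((- a) * 1)))
step 2: mul_one (→) rewrites ((- a) * 1) into (- a), now (- (- (- a)))
step 3: neg_neg (→) rewrites (- (- (- a))) into (- a), reaching cost 2 (bound 2)

(- a)   [cost 2]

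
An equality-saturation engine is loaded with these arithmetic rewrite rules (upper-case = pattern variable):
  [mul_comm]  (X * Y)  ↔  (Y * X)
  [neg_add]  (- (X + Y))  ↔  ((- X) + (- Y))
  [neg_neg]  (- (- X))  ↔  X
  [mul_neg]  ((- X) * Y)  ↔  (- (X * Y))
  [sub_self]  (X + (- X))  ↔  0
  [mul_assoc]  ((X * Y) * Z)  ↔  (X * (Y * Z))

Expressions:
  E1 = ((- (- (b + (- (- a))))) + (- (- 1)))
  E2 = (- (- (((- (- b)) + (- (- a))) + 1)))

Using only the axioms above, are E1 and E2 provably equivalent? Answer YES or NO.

1. [neg_neg →] (- (- 1))  →  1;  E1 = ((- (- (b + (- (- a))))) + 1)
2. [neg_neg →] (- (- (b + (- (- a)))))  →  (b + (- (- a)));  E1 = ((b + (- (- a))) + 1)
3. [neg_neg →] (- (- a))  →  a;  E1 = ((b + a) + 1)
4. [neg_neg ←] b  →  (- (- b));  E1 = (((- (- b)) + a) + 1)
5. [neg_neg ←] a  →  (- (- a));  E1 = (((- (- b)) + (- (- a))) + 1)
6. [neg_neg ←] (((- (- b)) + (- (- a))) + 1)  →  (- (- (((- (- b)) + (- (- a))) + 1)));  this is E2

YES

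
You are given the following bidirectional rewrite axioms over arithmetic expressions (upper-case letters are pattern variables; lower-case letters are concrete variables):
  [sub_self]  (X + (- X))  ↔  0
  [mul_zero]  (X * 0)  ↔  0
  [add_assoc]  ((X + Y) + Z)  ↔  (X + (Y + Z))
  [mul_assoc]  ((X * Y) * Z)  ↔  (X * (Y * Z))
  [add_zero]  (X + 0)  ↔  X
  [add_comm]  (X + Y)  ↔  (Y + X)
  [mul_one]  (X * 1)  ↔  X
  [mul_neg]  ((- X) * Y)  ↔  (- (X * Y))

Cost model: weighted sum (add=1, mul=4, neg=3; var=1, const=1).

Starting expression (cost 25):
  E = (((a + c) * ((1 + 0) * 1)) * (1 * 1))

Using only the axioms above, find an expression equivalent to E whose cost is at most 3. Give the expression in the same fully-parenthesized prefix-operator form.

step 1: mul_one (→) rewrites ((1 + 0) * 1) into (1 + 0), now (((a + c) * (1 + 0)) * (1 * 1))
step 2: mul_one (→) rewrites (1 * 1) into 1, now (((a + c) * (1 + 0)) * 1)
step 3: mul_one (→) rewrites (((a + c) * (1 + 0)) * 1) into ((a + c) * (1 + 0))
step 4: add_zero (→) rewrites (1 + 0) into 1, now ((a + c) * 1)
step 5: mul_one (→) rewrites ((a + c) * 1) into (a + c), reaching cost 3 (bound 3)

(a + c)   [cost 3]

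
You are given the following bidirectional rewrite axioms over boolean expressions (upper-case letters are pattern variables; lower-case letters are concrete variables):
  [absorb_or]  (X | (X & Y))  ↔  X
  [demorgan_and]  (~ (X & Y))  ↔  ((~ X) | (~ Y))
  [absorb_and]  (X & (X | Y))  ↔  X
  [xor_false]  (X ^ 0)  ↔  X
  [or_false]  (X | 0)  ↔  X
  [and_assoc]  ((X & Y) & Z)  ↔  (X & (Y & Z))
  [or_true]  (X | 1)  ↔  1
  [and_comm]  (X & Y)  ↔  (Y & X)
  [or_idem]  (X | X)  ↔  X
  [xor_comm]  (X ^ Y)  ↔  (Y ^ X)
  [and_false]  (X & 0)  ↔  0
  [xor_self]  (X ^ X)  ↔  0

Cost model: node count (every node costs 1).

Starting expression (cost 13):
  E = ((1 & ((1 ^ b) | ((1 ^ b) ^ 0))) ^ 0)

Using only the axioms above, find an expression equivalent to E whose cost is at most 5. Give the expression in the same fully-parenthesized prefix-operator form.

(1 & (1 ^ b))   [cost 5]

(1) ((1 & ((1 ^ b) | ((1 ^ b) ^ 0))) ^ 0)  =[xor_false →]=  (1 & ((1 ^ b) | ((1 ^ b) ^ 0)))
(2) ((1 ^ b) ^ 0)  =[xor_false →]=  (1 ^ b)    ⊢ (1 & ((1 ^ b) | (1 ^ b)))
(3) ((1 ^ b) | (1 ^ b))  =[or_idem →]=  (1 ^ b)    ⊢ cost 5, within 5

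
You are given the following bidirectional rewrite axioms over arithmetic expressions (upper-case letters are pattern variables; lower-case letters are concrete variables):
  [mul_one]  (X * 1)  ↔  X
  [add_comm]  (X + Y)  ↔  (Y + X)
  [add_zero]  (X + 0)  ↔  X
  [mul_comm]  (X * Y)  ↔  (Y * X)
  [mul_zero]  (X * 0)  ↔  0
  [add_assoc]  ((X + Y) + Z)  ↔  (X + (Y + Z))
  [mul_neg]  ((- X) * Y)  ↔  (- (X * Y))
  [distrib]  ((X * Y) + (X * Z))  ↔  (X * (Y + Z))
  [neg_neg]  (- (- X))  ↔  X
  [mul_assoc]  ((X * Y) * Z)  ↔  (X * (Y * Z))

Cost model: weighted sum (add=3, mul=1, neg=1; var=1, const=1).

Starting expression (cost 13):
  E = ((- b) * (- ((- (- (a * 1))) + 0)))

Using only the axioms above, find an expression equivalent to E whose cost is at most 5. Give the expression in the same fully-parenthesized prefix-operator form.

step 1: add_zero (→) rewrites ((- (- (a * 1))) + 0) into (- (- (a * 1))), now ((- b) * (- (- (- (a * 1)))))
step 2: mul_one (→) rewrites (a * 1) into a, now ((- b) * (- (- (- a))))
step 3: neg_neg (→) rewrites (- (- a)) into a, reaching cost 5 (bound 5)

((- b) * (- a))   [cost 5]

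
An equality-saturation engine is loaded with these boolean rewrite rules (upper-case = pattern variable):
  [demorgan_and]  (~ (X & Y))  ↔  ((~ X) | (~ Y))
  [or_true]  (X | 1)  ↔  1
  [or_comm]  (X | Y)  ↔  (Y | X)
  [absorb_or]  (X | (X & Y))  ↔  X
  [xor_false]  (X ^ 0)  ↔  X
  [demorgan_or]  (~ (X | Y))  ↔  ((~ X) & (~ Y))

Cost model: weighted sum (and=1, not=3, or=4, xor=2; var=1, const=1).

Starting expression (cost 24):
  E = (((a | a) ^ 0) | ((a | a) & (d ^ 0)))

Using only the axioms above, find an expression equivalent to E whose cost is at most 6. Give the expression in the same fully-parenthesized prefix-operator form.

step 1: xor_false (→) rewrites ((a | a) ^ 0) into (a | a), now ((a | a) | ((a | a) & (d ^ 0)))
step 2: xor_false (→) rewrites (d ^ 0) into d, now ((a | a) | ((a | a) & d))
step 3: absorb_or (→) rewrites ((a | a) | ((a | a) & d)) into (a | a), reaching cost 6 (bound 6)

(a | a)   [cost 6]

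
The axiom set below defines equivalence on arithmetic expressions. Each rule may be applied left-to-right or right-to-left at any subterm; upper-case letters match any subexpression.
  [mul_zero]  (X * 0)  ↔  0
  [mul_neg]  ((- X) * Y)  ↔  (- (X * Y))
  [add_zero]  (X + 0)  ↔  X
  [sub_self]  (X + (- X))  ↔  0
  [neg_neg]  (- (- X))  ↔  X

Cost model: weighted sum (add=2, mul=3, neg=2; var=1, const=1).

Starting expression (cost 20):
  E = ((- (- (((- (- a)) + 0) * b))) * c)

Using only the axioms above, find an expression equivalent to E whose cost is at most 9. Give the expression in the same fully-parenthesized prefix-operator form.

step 1: add_zero (→) rewrites ((- (- a)) + 0) into (- (- a)), now ((- (- ((- (- a)) * b))) * c)
step 2: neg_neg (→) rewrites (- (- ((- (- a)) * b))) into ((- (- a)) * b), now (((- (- a)) * b) * c)
step 3: neg_neg (→) rewrites (- (- a)) into a, reaching cost 9 (bound 9)

((a * b) * c)   [cost 9]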